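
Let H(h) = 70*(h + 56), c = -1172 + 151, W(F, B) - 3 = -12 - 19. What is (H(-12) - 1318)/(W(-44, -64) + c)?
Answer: -1762/1049 ≈ -1.6797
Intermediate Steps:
W(F, B) = -28 (W(F, B) = 3 + (-12 - 19) = 3 - 31 = -28)
c = -1021
H(h) = 3920 + 70*h (H(h) = 70*(56 + h) = 3920 + 70*h)
(H(-12) - 1318)/(W(-44, -64) + c) = ((3920 + 70*(-12)) - 1318)/(-28 - 1021) = ((3920 - 840) - 1318)/(-1049) = (3080 - 1318)*(-1/1049) = 1762*(-1/1049) = -1762/1049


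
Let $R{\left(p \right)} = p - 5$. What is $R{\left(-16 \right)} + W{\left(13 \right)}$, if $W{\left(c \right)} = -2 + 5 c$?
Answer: $42$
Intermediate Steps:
$R{\left(p \right)} = -5 + p$
$R{\left(-16 \right)} + W{\left(13 \right)} = \left(-5 - 16\right) + \left(-2 + 5 \cdot 13\right) = -21 + \left(-2 + 65\right) = -21 + 63 = 42$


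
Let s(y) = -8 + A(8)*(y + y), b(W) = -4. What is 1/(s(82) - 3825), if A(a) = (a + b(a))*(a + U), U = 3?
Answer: 1/3383 ≈ 0.00029560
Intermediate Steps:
A(a) = (-4 + a)*(3 + a) (A(a) = (a - 4)*(a + 3) = (-4 + a)*(3 + a))
s(y) = -8 + 88*y (s(y) = -8 + (-12 + 8**2 - 1*8)*(y + y) = -8 + (-12 + 64 - 8)*(2*y) = -8 + 44*(2*y) = -8 + 88*y)
1/(s(82) - 3825) = 1/((-8 + 88*82) - 3825) = 1/((-8 + 7216) - 3825) = 1/(7208 - 3825) = 1/3383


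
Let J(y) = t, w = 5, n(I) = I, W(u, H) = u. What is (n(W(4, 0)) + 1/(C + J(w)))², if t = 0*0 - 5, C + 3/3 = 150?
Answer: 332929/20736 ≈ 16.056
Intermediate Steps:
C = 149 (C = -1 + 150 = 149)
t = -5 (t = 0 - 5 = -5)
J(y) = -5
(n(W(4, 0)) + 1/(C + J(w)))² = (4 + 1/(149 - 5))² = (4 + 1/144)² = (577/144)² = 332929/20736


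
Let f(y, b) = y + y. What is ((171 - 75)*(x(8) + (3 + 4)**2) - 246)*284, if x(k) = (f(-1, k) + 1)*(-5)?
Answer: 1402392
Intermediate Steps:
f(y, b) = 2*y
x(k) = 5 (x(k) = (2*(-1) + 1)*(-5) = (-2 + 1)*(-5) = -1*(-5) = 5)
((171 - 75)*(x(8) + (3 + 4)**2) - 246)*284 = ((171 - 75)*(5 + (3 + 4)**2) - 246)*284 = (96*(5 + 7**2) - 246)*284 = (96*(5 + 49) - 246)*284 = (96*54 - 246)*284 = (5184 - 246)*284 = 4938*284 = 1402392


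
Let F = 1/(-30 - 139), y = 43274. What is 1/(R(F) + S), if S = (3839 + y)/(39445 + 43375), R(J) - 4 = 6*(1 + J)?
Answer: 13996580/147430977 ≈ 0.094936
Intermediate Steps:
F = -1/169 (F = 1/(-169) = -1/169 ≈ -0.0059172)
R(J) = 10 + 6*J (R(J) = 4 + 6*(1 + J) = 4 + (6 + 6*J) = 10 + 6*J)
S = 47113/82820 (S = (3839 + 43274)/(39445 + 43375) = 47113/82820 ≈ 0.56886)
1/(R(F) + S) = 1/((10 + 6*(-1/169)) + 47113/82820) = 1/((10 - 6/169) + 47113/82820) = 1/(1684/169 + 47113/82820) = 1/(147430977/13996580) = 13996580/147430977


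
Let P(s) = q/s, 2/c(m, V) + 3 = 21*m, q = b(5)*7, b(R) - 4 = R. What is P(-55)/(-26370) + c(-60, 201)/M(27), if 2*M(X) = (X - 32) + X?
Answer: -20459/203532450 ≈ -0.00010052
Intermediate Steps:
b(R) = 4 + R
q = 63 (q = (4 + 5)*7 = 9*7 = 63)
c(m, V) = 2/(-3 + 21*m)
P(s) = 63/s
M(X) = -16 + X (M(X) = ((X - 32) + X)/2 = ((-32 + X) + X)/2 = (-32 + 2*X)/2 = -16 + X)
P(-55)/(-26370) + c(-60, 201)/M(27) = (63/(-55))/(-26370) + (2/(3*(-1 + 7*(-60))))/(-16 + 27) = (63*(-1/55))*(-1/26370) + (2/(3*(-1 - 420)))/11 = -63/55*(-1/26370) + ((2/3)/(-421))*(1/11) = 7/161150 + ((2/3)*(-1/421))*(1/11) = 7/161150 - 2/1263*1/11 = 7/161150 - 2/13893 = -20459/203532450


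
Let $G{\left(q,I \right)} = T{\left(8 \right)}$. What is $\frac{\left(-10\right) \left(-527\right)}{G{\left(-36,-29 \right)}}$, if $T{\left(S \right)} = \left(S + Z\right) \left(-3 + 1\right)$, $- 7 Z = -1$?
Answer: $- \frac{18445}{57} \approx -323.6$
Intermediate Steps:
$Z = \frac{1}{7}$ ($Z = \left(- \frac{1}{7}\right) \left(-1\right) = \frac{1}{7} \approx 0.14286$)
$T{\left(S \right)} = - \frac{2}{7} - 2 S$ ($T{\left(S \right)} = \left(S + \frac{1}{7}\right) \left(-3 + 1\right) = \left(\frac{1}{7} + S\right) \left(-2\right) = - \frac{2}{7} - 2 S$)
$G{\left(q,I \right)} = - \frac{114}{7}$ ($G{\left(q,I \right)} = - \frac{2}{7} - 16 = - \frac{114}{7}$)
$\frac{\left(-10\right) \left(-527\right)}{G{\left(-36,-29 \right)}} = \frac{\left(-10\right) \left(-527\right)}{- \frac{114}{7}} = 5270 \left(- \frac{7}{114}\right) = - \frac{18445}{57}$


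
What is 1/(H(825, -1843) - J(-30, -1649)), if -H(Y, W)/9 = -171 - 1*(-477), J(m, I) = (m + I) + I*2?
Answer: 1/2223 ≈ 0.00044984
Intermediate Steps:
J(m, I) = m + 3*I (J(m, I) = (I + m) + 2*I = m + 3*I)
H(Y, W) = -2754 (H(Y, W) = -9*(-171 - 1*(-477)) = -9*(-171 + 477) = -9*306 = -2754)
1/(H(825, -1843) - J(-30, -1649)) = 1/(-2754 - (-30 + 3*(-1649))) = 1/(-2754 - (-30 - 4947)) = 1/(-2754 - 1*(-4977)) = 1/(-2754 + 4977) = 1/2223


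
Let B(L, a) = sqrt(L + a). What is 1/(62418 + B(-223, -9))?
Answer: 31209/1948003478 - I*sqrt(58)/1948003478 ≈ 1.6021e-5 - 3.9095e-9*I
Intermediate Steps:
1/(62418 + B(-223, -9)) = 1/(62418 + sqrt(-223 - 9)) = 1/(62418 + sqrt(-232)) = 1/(62418 + 2*I*sqrt(58))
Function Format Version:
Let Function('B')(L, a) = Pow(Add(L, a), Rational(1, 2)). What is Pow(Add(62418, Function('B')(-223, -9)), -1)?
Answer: Add(Rational(31209, 1948003478), Mul(Rational(-1, 1948003478), I, Pow(58, Rational(1, 2)))) ≈ Add(1.6021e-5, Mul(-3.9095e-9, I))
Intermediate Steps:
Pow(Add(62418, Function('B')(-223, -9)), -1) = Pow(Add(62418, Pow(Add(-223, -9), Rational(1, 2))), -1) = Pow(Add(62418, Pow(-232, Rational(1, 2))), -1) = Pow(Add(62418, Mul(2, I, Pow(58, Rational(1, 2)))), -1)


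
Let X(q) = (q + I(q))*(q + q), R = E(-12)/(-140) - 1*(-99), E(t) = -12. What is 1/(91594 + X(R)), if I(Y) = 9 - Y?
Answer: 35/3268214 ≈ 1.0709e-5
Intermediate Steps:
R = 3468/35 (R = -12/(-140) - 1*(-99) = -12*(-1/140) + 99 = 3/35 + 99 = 3468/35 ≈ 99.086)
X(q) = 18*q (X(q) = (q + (9 - q))*(q + q) = 9*(2*q) = 18*q)
1/(91594 + X(R)) = 1/(91594 + 18*(3468/35)) = 1/(91594 + 62424/35) = 1/(3268214/35) = 35/3268214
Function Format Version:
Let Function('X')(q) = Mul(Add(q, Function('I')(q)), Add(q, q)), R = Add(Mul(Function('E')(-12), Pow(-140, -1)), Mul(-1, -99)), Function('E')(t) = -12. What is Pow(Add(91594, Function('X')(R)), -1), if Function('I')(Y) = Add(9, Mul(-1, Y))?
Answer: Rational(35, 3268214) ≈ 1.0709e-5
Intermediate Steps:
R = Rational(3468, 35) (R = Add(Mul(-12, Pow(-140, -1)), Mul(-1, -99)) = Add(Mul(-12, Rational(-1, 140)), 99) = Add(Rational(3, 35), 99) = Rational(3468, 35) ≈ 99.086)
Function('X')(q) = Mul(18, q) (Function('X')(q) = Mul(Add(q, Add(9, Mul(-1, q))), Add(q, q)) = Mul(9, Mul(2, q)) = Mul(18, q))
Pow(Add(91594, Function('X')(R)), -1) = Pow(Add(91594, Mul(18, Rational(3468, 35))), -1) = Pow(Add(91594, Rational(62424, 35)), -1) = Pow(Rational(3268214, 35), -1) = Rational(35, 3268214)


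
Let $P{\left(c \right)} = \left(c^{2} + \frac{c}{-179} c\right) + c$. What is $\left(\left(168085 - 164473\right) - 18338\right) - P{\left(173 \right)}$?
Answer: $- \frac{7994283}{179} \approx -44661.0$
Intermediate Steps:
$P{\left(c \right)} = c + \frac{178 c^{2}}{179}$ ($P{\left(c \right)} = \left(c^{2} + c \left(- \frac{1}{179}\right) c\right) + c = \left(c^{2} + - \frac{c}{179} c\right) + c = \left(c^{2} - \frac{c^{2}}{179}\right) + c = \frac{178 c^{2}}{179} + c = c + \frac{178 c^{2}}{179}$)
$\left(\left(168085 - 164473\right) - 18338\right) - P{\left(173 \right)} = \left(\left(168085 - 164473\right) - 18338\right) - \frac{1}{179} \cdot 173 \left(179 + 178 \cdot 173\right) = \left(3612 - 18338\right) - \frac{1}{179} \cdot 173 \left(179 + 30794\right) = -14726 - \frac{1}{179} \cdot 173 \cdot 30973 = -14726 - \frac{5358329}{179} = - \frac{7994283}{179}$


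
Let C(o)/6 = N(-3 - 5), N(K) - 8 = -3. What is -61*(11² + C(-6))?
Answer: -9211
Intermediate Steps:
N(K) = 5 (N(K) = 8 - 3 = 5)
C(o) = 30 (C(o) = 6*5 = 30)
-61*(11² + C(-6)) = -61*(11² + 30) = -61*(121 + 30) = -61*151 = -9211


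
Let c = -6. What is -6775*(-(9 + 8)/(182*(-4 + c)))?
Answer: -23035/364 ≈ -63.283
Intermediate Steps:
-6775*(-(9 + 8)/(182*(-4 + c))) = -6775*(-(9 + 8)/(182*(-4 - 6))) = -6775/((-(-1820)/17)) = -6775/((-182*(-10/17))) = -6775/1820/17 = -6775*17/1820 = -23035/364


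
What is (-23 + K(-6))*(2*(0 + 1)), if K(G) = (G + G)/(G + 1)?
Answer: -206/5 ≈ -41.200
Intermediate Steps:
K(G) = 2*G/(1 + G) (K(G) = (2*G)/(1 + G) = 2*G/(1 + G))
(-23 + K(-6))*(2*(0 + 1)) = (-23 + 2*(-6)/(1 - 6))*(2*(0 + 1)) = (-23 + 2*(-6)/(-5))*(2*1) = (-23 + 2*(-6)*(-⅕))*2 = (-23 + 12/5)*2 = -103/5*2 = -206/5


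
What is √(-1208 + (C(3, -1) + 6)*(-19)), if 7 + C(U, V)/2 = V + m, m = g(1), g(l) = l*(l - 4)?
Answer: 2*I*√226 ≈ 30.067*I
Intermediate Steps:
g(l) = l*(-4 + l)
m = -3 (m = 1*(-4 + 1) = 1*(-3) = -3)
C(U, V) = -20 + 2*V (C(U, V) = -14 + 2*(V - 3) = -14 + 2*(-3 + V) = -14 + (-6 + 2*V) = -20 + 2*V)
√(-1208 + (C(3, -1) + 6)*(-19)) = √(-1208 + ((-20 + 2*(-1)) + 6)*(-19)) = √(-1208 + ((-20 - 2) + 6)*(-19)) = √(-1208 + (-22 + 6)*(-19)) = √(-1208 - 16*(-19)) = √(-1208 + 304) = √(-904) = 2*I*√226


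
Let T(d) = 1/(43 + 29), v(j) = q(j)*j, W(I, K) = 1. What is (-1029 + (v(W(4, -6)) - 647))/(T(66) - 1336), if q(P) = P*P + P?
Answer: 120528/96191 ≈ 1.2530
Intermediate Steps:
q(P) = P + P² (q(P) = P² + P = P + P²)
v(j) = j²*(1 + j) (v(j) = (j*(1 + j))*j = j²*(1 + j))
T(d) = 1/72
(-1029 + (v(W(4, -6)) - 647))/(T(66) - 1336) = (-1029 + (1²*(1 + 1) - 647))/(1/72 - 1336) = (-1029 + (1*2 - 647))/(-96191/72) = (-1029 + (2 - 647))*(-72/96191) = (-1029 - 645)*(-72/96191) = -1674*(-72/96191) = 120528/96191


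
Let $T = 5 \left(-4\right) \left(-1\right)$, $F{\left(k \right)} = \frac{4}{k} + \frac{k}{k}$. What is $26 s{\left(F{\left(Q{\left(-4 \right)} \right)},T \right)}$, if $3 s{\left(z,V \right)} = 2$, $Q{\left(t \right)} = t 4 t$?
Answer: $\frac{52}{3} \approx 17.333$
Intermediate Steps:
$Q{\left(t \right)} = 4 t^{2}$ ($Q{\left(t \right)} = 4 t t = 4 t^{2}$)
$F{\left(k \right)} = 1 + \frac{4}{k}$ ($F{\left(k \right)} = \frac{4}{k} + 1 = 1 + \frac{4}{k}$)
$T = 20$ ($T = \left(-20\right) \left(-1\right) = 20$)
$s{\left(z,V \right)} = \frac{2}{3}$ ($s{\left(z,V \right)} = \frac{1}{3} \cdot 2 = \frac{2}{3}$)
$26 s{\left(F{\left(Q{\left(-4 \right)} \right)},T \right)} = 26 \cdot \frac{2}{3} = \frac{52}{3}$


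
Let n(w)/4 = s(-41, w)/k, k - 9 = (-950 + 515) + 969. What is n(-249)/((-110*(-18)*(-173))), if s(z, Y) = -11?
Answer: 1/4227255 ≈ 2.3656e-7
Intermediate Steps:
k = 543 (k = 9 + ((-950 + 515) + 969) = 9 + (-435 + 969) = 9 + 534 = 543)
n(w) = -44/543 (n(w) = 4*(-11/543) = -44/543)
n(-249)/((-110*(-18)*(-173))) = -44/(543*(-110*(-18)*(-173))) = -44/(543*(1980*(-173))) = -44/543/(-342540) = -44/543*(-1/342540) = 1/4227255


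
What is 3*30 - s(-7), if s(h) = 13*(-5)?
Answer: 155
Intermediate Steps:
s(h) = -65
3*30 - s(-7) = 3*30 - 1*(-65) = 90 + 65 = 155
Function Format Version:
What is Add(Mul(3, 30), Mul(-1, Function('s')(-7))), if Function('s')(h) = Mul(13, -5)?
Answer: 155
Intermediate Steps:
Function('s')(h) = -65
Add(Mul(3, 30), Mul(-1, Function('s')(-7))) = Add(Mul(3, 30), Mul(-1, -65)) = Add(90, 65) = 155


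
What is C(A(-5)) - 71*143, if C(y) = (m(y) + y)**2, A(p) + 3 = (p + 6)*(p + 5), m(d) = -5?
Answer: -10089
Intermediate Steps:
A(p) = -3 + (5 + p)*(6 + p) (A(p) = -3 + (p + 6)*(p + 5) = -3 + (6 + p)*(5 + p) = -3 + (5 + p)*(6 + p))
C(y) = (-5 + y)**2
C(A(-5)) - 71*143 = (-5 + (27 + (-5)**2 + 11*(-5)))**2 - 71*143 = (-5 + (27 + 25 - 55))**2 - 10153 = (-5 - 3)**2 - 10153 = (-8)**2 - 10153 = 64 - 10153 = -10089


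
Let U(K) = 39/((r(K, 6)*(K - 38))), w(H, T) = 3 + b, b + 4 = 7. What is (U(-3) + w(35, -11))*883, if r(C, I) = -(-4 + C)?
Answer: 1486089/287 ≈ 5178.0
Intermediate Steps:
b = 3 (b = -4 + 7 = 3)
w(H, T) = 6 (w(H, T) = 3 + 3 = 6)
r(C, I) = 4 - C
U(K) = 39/((-38 + K)*(4 - K)) (U(K) = 39/(((4 - K)*(K - 38))) = 39/(((4 - K)*(-38 + K))) = 39/(((-38 + K)*(4 - K))) = 39*(1/((-38 + K)*(4 - K))) = 39/((-38 + K)*(4 - K)))
(U(-3) + w(35, -11))*883 = (-39/((-38 - 3)*(-4 - 3)) + 6)*883 = (-39/(-41*(-7)) + 6)*883 = (-39*(-1/41)*(-1/7) + 6)*883 = (-39/287 + 6)*883 = (1683/287)*883 = 1486089/287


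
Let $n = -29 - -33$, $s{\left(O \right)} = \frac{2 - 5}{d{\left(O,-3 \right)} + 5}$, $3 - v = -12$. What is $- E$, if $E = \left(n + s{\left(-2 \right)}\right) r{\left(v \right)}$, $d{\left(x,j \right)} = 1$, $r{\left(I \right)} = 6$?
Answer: $-21$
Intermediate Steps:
$v = 15$ ($v = 3 - -12 = 3 + 12 = 15$)
$s{\left(O \right)} = - \frac{1}{2}$ ($s{\left(O \right)} = \frac{2 - 5}{1 + 5} = - \frac{3}{6} = \left(-3\right) \frac{1}{6} = - \frac{1}{2}$)
$n = 4$ ($n = -29 + 33 = 4$)
$E = 21$ ($E = \left(4 - \frac{1}{2}\right) 6 = \frac{7}{2} \cdot 6 = 21$)
$- E = \left(-1\right) 21 = -21$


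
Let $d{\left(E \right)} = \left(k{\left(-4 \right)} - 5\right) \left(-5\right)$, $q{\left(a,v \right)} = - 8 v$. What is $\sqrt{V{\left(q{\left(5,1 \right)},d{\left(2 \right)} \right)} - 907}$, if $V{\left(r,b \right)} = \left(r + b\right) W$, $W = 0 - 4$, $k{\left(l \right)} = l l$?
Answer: $i \sqrt{655} \approx 25.593 i$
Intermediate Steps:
$k{\left(l \right)} = l^{2}$
$W = -4$ ($W = 0 - 4 = -4$)
$d{\left(E \right)} = -55$ ($d{\left(E \right)} = \left(\left(-4\right)^{2} - 5\right) \left(-5\right) = \left(16 - 5\right) \left(-5\right) = 11 \left(-5\right) = -55$)
$V{\left(r,b \right)} = - 4 b - 4 r$ ($V{\left(r,b \right)} = \left(r + b\right) \left(-4\right) = \left(b + r\right) \left(-4\right) = - 4 b - 4 r$)
$\sqrt{V{\left(q{\left(5,1 \right)},d{\left(2 \right)} \right)} - 907} = \sqrt{\left(\left(-4\right) \left(-55\right) - 4 \left(\left(-8\right) 1\right)\right) - 907} = \sqrt{\left(220 - -32\right) - 907} = \sqrt{\left(220 + 32\right) - 907} = \sqrt{252 - 907} = \sqrt{-655} = i \sqrt{655}$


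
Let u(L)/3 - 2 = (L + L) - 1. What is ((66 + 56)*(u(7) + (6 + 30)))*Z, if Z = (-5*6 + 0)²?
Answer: 8893800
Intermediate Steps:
u(L) = 3 + 6*L (u(L) = 6 + 3*((L + L) - 1) = 6 + 3*(2*L - 1) = 6 + 3*(-1 + 2*L) = 6 + (-3 + 6*L) = 3 + 6*L)
Z = 900 (Z = (-30 + 0)² = (-30)² = 900)
((66 + 56)*(u(7) + (6 + 30)))*Z = ((66 + 56)*((3 + 6*7) + (6 + 30)))*900 = (122*((3 + 42) + 36))*900 = (122*(45 + 36))*900 = (122*81)*900 = 9882*900 = 8893800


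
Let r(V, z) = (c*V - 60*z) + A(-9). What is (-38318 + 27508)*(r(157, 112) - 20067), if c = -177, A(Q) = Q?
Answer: 590063850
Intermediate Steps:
r(V, z) = -9 - 177*V - 60*z (r(V, z) = (-177*V - 60*z) - 9 = -9 - 177*V - 60*z)
(-38318 + 27508)*(r(157, 112) - 20067) = (-38318 + 27508)*((-9 - 177*157 - 60*112) - 20067) = -10810*((-9 - 27789 - 6720) - 20067) = -10810*(-34518 - 20067) = -10810*(-54585) = 590063850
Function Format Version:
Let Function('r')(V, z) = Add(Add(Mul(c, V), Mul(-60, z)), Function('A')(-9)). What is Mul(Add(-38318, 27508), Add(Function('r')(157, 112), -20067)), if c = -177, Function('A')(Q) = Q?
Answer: 590063850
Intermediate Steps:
Function('r')(V, z) = Add(-9, Mul(-177, V), Mul(-60, z)) (Function('r')(V, z) = Add(Add(Mul(-177, V), Mul(-60, z)), -9) = Add(-9, Mul(-177, V), Mul(-60, z)))
Mul(Add(-38318, 27508), Add(Function('r')(157, 112), -20067)) = Mul(Add(-38318, 27508), Add(Add(-9, Mul(-177, 157), Mul(-60, 112)), -20067)) = Mul(-10810, Add(Add(-9, -27789, -6720), -20067)) = Mul(-10810, Add(-34518, -20067)) = Mul(-10810, -54585) = 590063850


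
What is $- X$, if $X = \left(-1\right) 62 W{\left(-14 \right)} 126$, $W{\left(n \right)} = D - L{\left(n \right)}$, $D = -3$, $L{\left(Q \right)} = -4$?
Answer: $7812$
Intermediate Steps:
$W{\left(n \right)} = 1$ ($W{\left(n \right)} = -3 - -4 = -3 + 4 = 1$)
$X = -7812$ ($X = \left(-1\right) 62 \cdot 1 \cdot 126 = \left(-62\right) 1 \cdot 126 = \left(-62\right) 126 = -7812$)
$- X = \left(-1\right) \left(-7812\right) = 7812$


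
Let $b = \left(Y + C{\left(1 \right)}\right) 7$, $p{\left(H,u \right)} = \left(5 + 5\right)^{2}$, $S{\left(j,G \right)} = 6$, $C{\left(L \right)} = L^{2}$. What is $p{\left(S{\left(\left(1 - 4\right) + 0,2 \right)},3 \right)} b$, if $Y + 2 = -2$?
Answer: $-2100$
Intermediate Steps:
$Y = -4$ ($Y = -2 - 2 = -4$)
$p{\left(H,u \right)} = 100$ ($p{\left(H,u \right)} = 10^{2} = 100$)
$b = -21$ ($b = \left(-4 + 1^{2}\right) 7 = \left(-4 + 1\right) 7 = \left(-3\right) 7 = -21$)
$p{\left(S{\left(\left(1 - 4\right) + 0,2 \right)},3 \right)} b = 100 \left(-21\right) = -2100$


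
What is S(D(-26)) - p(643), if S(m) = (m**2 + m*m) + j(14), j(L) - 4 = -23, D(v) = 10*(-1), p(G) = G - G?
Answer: 181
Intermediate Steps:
p(G) = 0
D(v) = -10
j(L) = -19 (j(L) = 4 - 23 = -19)
S(m) = -19 + 2*m**2 (S(m) = (m**2 + m*m) - 19 = (m**2 + m**2) - 19 = 2*m**2 - 19 = -19 + 2*m**2)
S(D(-26)) - p(643) = (-19 + 2*(-10)**2) - 1*0 = (-19 + 2*100) + 0 = (-19 + 200) + 0 = 181 + 0 = 181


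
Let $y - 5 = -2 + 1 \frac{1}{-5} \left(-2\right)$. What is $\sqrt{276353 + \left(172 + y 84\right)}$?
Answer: $\frac{\sqrt{6920265}}{5} \approx 526.13$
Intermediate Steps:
$y = \frac{17}{5}$ ($y = 5 - \left(2 - 1 \frac{1}{-5} \left(-2\right)\right) = 5 - \left(2 - 1 \left(- \frac{1}{5}\right) \left(-2\right)\right) = 5 - \frac{8}{5} = \frac{17}{5} \approx 3.4$)
$\sqrt{276353 + \left(172 + y 84\right)} = \sqrt{276353 + \left(172 + \frac{17}{5} \cdot 84\right)} = \sqrt{276353 + \left(172 + \frac{1428}{5}\right)} = \sqrt{276353 + \frac{2288}{5}} = \sqrt{\frac{1384053}{5}} = \frac{\sqrt{6920265}}{5}$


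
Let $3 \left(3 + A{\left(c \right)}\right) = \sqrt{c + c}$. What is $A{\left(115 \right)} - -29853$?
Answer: $29850 + \frac{\sqrt{230}}{3} \approx 29855.0$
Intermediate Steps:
$A{\left(c \right)} = -3 + \frac{\sqrt{2} \sqrt{c}}{3}$ ($A{\left(c \right)} = -3 + \frac{\sqrt{c + c}}{3} = -3 + \frac{\sqrt{2 c}}{3} = -3 + \frac{\sqrt{2} \sqrt{c}}{3}$)
$A{\left(115 \right)} - -29853 = \left(-3 + \frac{\sqrt{2} \sqrt{115}}{3}\right) - -29853 = \left(-3 + \frac{\sqrt{230}}{3}\right) + 29853 = 29850 + \frac{\sqrt{230}}{3}$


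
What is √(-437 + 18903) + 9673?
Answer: 9673 + √18466 ≈ 9808.9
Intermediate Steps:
√(-437 + 18903) + 9673 = √18466 + 9673 = 9673 + √18466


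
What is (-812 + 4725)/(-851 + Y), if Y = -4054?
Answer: -3913/4905 ≈ -0.79776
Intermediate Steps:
(-812 + 4725)/(-851 + Y) = (-812 + 4725)/(-851 - 4054) = 3913/(-4905) = 3913*(-1/4905) = -3913/4905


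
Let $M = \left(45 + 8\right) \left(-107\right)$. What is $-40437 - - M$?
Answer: $-46108$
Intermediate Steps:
$M = -5671$ ($M = 53 \left(-107\right) = -5671$)
$-40437 - - M = -40437 - \left(-1\right) \left(-5671\right) = -40437 - 5671 = -46108$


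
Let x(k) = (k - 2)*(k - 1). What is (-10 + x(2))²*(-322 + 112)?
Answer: -21000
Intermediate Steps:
x(k) = (-1 + k)*(-2 + k) (x(k) = (-2 + k)*(-1 + k) = (-1 + k)*(-2 + k))
(-10 + x(2))²*(-322 + 112) = (-10 + (2 + 2² - 3*2))²*(-322 + 112) = (-10 + (2 + 4 - 6))²*(-210) = (-10 + 0)²*(-210) = (-10)²*(-210) = 100*(-210) = -21000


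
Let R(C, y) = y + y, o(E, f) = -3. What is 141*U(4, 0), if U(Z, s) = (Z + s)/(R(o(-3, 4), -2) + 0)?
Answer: -141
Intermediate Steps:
R(C, y) = 2*y
U(Z, s) = -Z/4 - s/4 (U(Z, s) = (Z + s)/(2*(-2) + 0) = (Z + s)/(-4 + 0) = (Z + s)/(-4) = (Z + s)*(-¼) = -Z/4 - s/4)
141*U(4, 0) = 141*(-¼*4 - ¼*0) = 141*(-1 + 0) = 141*(-1) = -141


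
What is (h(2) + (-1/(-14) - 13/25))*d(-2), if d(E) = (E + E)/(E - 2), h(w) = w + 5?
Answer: 2293/350 ≈ 6.5514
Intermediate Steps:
h(w) = 5 + w
d(E) = 2*E/(-2 + E) (d(E) = (2*E)/(-2 + E) = 2*E/(-2 + E))
(h(2) + (-1/(-14) - 13/25))*d(-2) = ((5 + 2) + (-1/(-14) - 13/25))*(2*(-2)/(-2 - 2)) = (7 + (-1*(-1/14) - 13*1/25))*(2*(-2)/(-4)) = (7 + (1/14 - 13/25))*(2*(-2)*(-1/4)) = (7 - 157/350)*1 = (2293/350)*1 = 2293/350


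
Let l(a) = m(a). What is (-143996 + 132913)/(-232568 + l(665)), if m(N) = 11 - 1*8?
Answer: 11083/232565 ≈ 0.047655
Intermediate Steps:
m(N) = 3 (m(N) = 11 - 8 = 3)
l(a) = 3
(-143996 + 132913)/(-232568 + l(665)) = (-143996 + 132913)/(-232568 + 3) = -11083/(-232565) = -11083*(-1/232565) = 11083/232565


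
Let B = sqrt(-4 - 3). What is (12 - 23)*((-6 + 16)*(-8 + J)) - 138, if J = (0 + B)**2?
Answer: 1512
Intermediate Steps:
B = I*sqrt(7) (B = sqrt(-7) = I*sqrt(7) ≈ 2.6458*I)
J = -7 (J = (0 + I*sqrt(7))**2 = (I*sqrt(7))**2 = -7)
(12 - 23)*((-6 + 16)*(-8 + J)) - 138 = (12 - 23)*((-6 + 16)*(-8 - 7)) - 138 = -110*(-15) - 138 = -11*(-150) - 138 = 1650 - 138 = 1512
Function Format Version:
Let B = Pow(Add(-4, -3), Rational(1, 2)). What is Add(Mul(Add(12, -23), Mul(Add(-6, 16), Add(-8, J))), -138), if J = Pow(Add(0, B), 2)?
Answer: 1512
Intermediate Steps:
B = Mul(I, Pow(7, Rational(1, 2))) (B = Pow(-7, Rational(1, 2)) = Mul(I, Pow(7, Rational(1, 2))) ≈ Mul(2.6458, I))
J = -7 (J = Pow(Add(0, Mul(I, Pow(7, Rational(1, 2)))), 2) = Pow(Mul(I, Pow(7, Rational(1, 2))), 2) = -7)
Add(Mul(Add(12, -23), Mul(Add(-6, 16), Add(-8, J))), -138) = Add(Mul(Add(12, -23), Mul(Add(-6, 16), Add(-8, -7))), -138) = Add(Mul(-11, Mul(10, -15)), -138) = Add(Mul(-11, -150), -138) = Add(1650, -138) = 1512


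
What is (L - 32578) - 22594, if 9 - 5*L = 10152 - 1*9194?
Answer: -276809/5 ≈ -55362.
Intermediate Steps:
L = -949/5 (L = 9/5 - (10152 - 1*9194)/5 = 9/5 - (10152 - 9194)/5 = 9/5 - 1/5*958 = 9/5 - 958/5 = -949/5 ≈ -189.80)
(L - 32578) - 22594 = (-949/5 - 32578) - 22594 = -163839/5 - 22594 = -276809/5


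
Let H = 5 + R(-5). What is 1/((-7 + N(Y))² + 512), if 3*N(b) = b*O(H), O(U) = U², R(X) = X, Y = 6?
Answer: 1/561 ≈ 0.0017825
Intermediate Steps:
H = 0 (H = 5 - 5 = 0)
N(b) = 0 (N(b) = (b*0²)/3 = (b*0)/3 = (⅓)*0 = 0)
1/((-7 + N(Y))² + 512) = 1/((-7 + 0)² + 512) = 1/((-7)² + 512) = 1/(49 + 512) = 1/561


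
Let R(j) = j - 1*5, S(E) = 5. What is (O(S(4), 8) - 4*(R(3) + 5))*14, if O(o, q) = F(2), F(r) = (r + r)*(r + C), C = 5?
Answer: 224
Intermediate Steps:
F(r) = 2*r*(5 + r) (F(r) = (r + r)*(r + 5) = (2*r)*(5 + r) = 2*r*(5 + r))
O(o, q) = 28 (O(o, q) = 2*2*(5 + 2) = 2*2*7 = 28)
R(j) = -5 + j (R(j) = j - 5 = -5 + j)
(O(S(4), 8) - 4*(R(3) + 5))*14 = (28 - 4*((-5 + 3) + 5))*14 = (28 - 4*(-2 + 5))*14 = (28 - 4*3)*14 = (28 - 12)*14 = 16*14 = 224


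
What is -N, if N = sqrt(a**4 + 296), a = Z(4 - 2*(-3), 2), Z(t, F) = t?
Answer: -6*sqrt(286) ≈ -101.47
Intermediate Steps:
a = 10 (a = 4 - 2*(-3) = 4 + 6 = 10)
N = 6*sqrt(286) (N = sqrt(10**4 + 296) = sqrt(10000 + 296) = sqrt(10296) = 6*sqrt(286) ≈ 101.47)
-N = -6*sqrt(286)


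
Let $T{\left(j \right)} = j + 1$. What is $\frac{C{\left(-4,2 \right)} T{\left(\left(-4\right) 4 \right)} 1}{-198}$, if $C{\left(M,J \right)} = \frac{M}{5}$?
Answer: $- \frac{2}{33} \approx -0.060606$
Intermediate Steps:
$C{\left(M,J \right)} = \frac{M}{5}$ ($C{\left(M,J \right)} = M \frac{1}{5} = \frac{M}{5}$)
$T{\left(j \right)} = 1 + j$
$\frac{C{\left(-4,2 \right)} T{\left(\left(-4\right) 4 \right)} 1}{-198} = \frac{\frac{1}{5} \left(-4\right) \left(1 - 16\right) 1}{-198} = - \frac{4 \left(1 - 16\right)}{5} \cdot 1 \left(- \frac{1}{198}\right) = \left(- \frac{4}{5}\right) \left(-15\right) 1 \left(- \frac{1}{198}\right) = 12 \cdot 1 \left(- \frac{1}{198}\right) = 12 \left(- \frac{1}{198}\right) = - \frac{2}{33}$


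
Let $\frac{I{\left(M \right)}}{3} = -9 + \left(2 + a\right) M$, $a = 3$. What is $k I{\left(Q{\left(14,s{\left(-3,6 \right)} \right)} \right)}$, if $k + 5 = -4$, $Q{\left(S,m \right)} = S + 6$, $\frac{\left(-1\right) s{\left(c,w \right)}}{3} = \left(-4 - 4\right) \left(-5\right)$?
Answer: $-2457$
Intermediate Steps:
$s{\left(c,w \right)} = -120$ ($s{\left(c,w \right)} = - 3 \left(-4 - 4\right) \left(-5\right) = - 3 \left(\left(-8\right) \left(-5\right)\right) = \left(-3\right) 40 = -120$)
$Q{\left(S,m \right)} = 6 + S$
$k = -9$ ($k = -5 - 4 = -9$)
$I{\left(M \right)} = -27 + 15 M$ ($I{\left(M \right)} = 3 \left(-9 + \left(2 + 3\right) M\right) = 3 \left(-9 + 5 M\right) = -27 + 15 M$)
$k I{\left(Q{\left(14,s{\left(-3,6 \right)} \right)} \right)} = - 9 \left(-27 + 15 \left(6 + 14\right)\right) = - 9 \left(-27 + 15 \cdot 20\right) = - 9 \left(-27 + 300\right) = \left(-9\right) 273 = -2457$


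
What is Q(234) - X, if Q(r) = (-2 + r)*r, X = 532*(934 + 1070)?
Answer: -1011840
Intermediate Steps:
X = 1066128 (X = 532*2004 = 1066128)
Q(r) = r*(-2 + r)
Q(234) - X = 234*(-2 + 234) - 1*1066128 = 234*232 - 1066128 = 54288 - 1066128 = -1011840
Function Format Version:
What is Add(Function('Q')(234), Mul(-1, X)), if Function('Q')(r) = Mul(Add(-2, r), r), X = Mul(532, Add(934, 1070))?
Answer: -1011840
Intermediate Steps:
X = 1066128 (X = Mul(532, 2004) = 1066128)
Function('Q')(r) = Mul(r, Add(-2, r))
Add(Function('Q')(234), Mul(-1, X)) = Add(Mul(234, Add(-2, 234)), Mul(-1, 1066128)) = Add(Mul(234, 232), -1066128) = Add(54288, -1066128) = -1011840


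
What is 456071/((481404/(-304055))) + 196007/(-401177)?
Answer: -103212573092167/358308372 ≈ -2.8806e+5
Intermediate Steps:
456071/((481404/(-304055))) + 196007/(-401177) = 456071/((481404*(-1/304055))) + 196007*(-1/401177) = 456071/(-481404/304055) - 28001/57311 = 456071*(-304055/481404) - 28001/57311 = -1800917765/6252 - 28001/57311 = -103212573092167/358308372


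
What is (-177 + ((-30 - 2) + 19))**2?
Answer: 36100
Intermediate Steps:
(-177 + ((-30 - 2) + 19))**2 = (-177 + (-32 + 19))**2 = (-177 - 13)**2 = (-190)**2 = 36100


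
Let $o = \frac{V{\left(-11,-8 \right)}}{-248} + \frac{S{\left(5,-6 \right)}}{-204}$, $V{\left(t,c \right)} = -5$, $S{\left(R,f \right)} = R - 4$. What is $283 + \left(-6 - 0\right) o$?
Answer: $\frac{596371}{2108} \approx 282.91$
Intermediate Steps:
$S{\left(R,f \right)} = -4 + R$
$o = \frac{193}{12648}$ ($o = - \frac{5}{-248} + \frac{-4 + 5}{-204} = \left(-5\right) \left(- \frac{1}{248}\right) + 1 \left(- \frac{1}{204}\right) = \frac{5}{248} - \frac{1}{204} = \frac{193}{12648} \approx 0.015259$)
$283 + \left(-6 - 0\right) o = 283 + \left(-6 - 0\right) \frac{193}{12648} = 283 + \left(-6 + 0\right) \frac{193}{12648} = 283 - \frac{193}{2108} = \frac{596371}{2108}$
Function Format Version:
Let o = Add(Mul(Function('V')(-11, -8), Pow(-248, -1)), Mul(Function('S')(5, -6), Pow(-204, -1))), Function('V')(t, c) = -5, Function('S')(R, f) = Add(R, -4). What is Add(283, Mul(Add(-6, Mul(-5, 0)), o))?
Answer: Rational(596371, 2108) ≈ 282.91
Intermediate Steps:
Function('S')(R, f) = Add(-4, R)
o = Rational(193, 12648) (o = Add(Mul(-5, Pow(-248, -1)), Mul(Add(-4, 5), Pow(-204, -1))) = Add(Mul(-5, Rational(-1, 248)), Mul(1, Rational(-1, 204))) = Add(Rational(5, 248), Rational(-1, 204)) = Rational(193, 12648) ≈ 0.015259)
Add(283, Mul(Add(-6, Mul(-5, 0)), o)) = Add(283, Mul(Add(-6, Mul(-5, 0)), Rational(193, 12648))) = Add(283, Mul(Add(-6, 0), Rational(193, 12648))) = Add(283, Mul(-6, Rational(193, 12648))) = Add(283, Rational(-193, 2108)) = Rational(596371, 2108)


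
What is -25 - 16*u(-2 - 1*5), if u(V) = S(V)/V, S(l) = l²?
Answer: 87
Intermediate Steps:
u(V) = V (u(V) = V²/V = V)
-25 - 16*u(-2 - 1*5) = -25 - 16*(-2 - 1*5) = -25 - 16*(-2 - 5) = -25 - 16*(-7) = -25 + 112 = 87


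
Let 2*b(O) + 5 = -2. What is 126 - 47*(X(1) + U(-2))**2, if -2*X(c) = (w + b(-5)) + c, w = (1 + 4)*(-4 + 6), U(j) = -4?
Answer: -43151/16 ≈ -2696.9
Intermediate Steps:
b(O) = -7/2 (b(O) = -5/2 + (1/2)*(-2) = -5/2 - 1 = -7/2)
w = 10 (w = 5*2 = 10)
X(c) = -13/4 - c/2 (X(c) = -((10 - 7/2) + c)/2 = -(13/2 + c)/2 = -13/4 - c/2)
126 - 47*(X(1) + U(-2))**2 = 126 - 47*((-13/4 - 1/2*1) - 4)**2 = 126 - 47*((-13/4 - 1/2) - 4)**2 = 126 - 47*(-15/4 - 4)**2 = 126 - 47*(-31/4)**2 = 126 - 47*961/16 = 126 - 45167/16 = -43151/16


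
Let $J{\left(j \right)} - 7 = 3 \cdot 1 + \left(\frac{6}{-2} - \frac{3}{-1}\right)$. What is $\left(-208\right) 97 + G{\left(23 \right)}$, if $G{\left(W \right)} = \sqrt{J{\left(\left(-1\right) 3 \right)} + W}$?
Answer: $-20176 + \sqrt{33} \approx -20170.0$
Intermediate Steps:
$J{\left(j \right)} = 10$ ($J{\left(j \right)} = 7 + \left(3 \cdot 1 + \left(\frac{6}{-2} - \frac{3}{-1}\right)\right) = 7 + \left(3 + \left(6 \left(- \frac{1}{2}\right) - -3\right)\right) = 7 + \left(3 + \left(-3 + 3\right)\right) = 7 + \left(3 + 0\right) = 7 + 3 = 10$)
$G{\left(W \right)} = \sqrt{10 + W}$
$\left(-208\right) 97 + G{\left(23 \right)} = \left(-208\right) 97 + \sqrt{10 + 23} = -20176 + \sqrt{33}$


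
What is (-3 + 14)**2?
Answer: 121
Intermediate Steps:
(-3 + 14)**2 = 11**2 = 121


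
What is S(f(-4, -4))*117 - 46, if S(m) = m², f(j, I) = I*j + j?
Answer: 16802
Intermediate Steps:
f(j, I) = j + I*j
S(f(-4, -4))*117 - 46 = (-4*(1 - 4))²*117 - 46 = (-4*(-3))²*117 - 46 = 12²*117 - 46 = 144*117 - 46 = 16848 - 46 = 16802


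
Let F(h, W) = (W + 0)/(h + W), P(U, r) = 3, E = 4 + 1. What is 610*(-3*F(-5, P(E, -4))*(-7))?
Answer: -19215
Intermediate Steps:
E = 5
F(h, W) = W/(W + h)
610*(-3*F(-5, P(E, -4))*(-7)) = 610*(-9/(3 - 5)*(-7)) = 610*(-9/(-2)*(-7)) = 610*(-9*(-1)/2*(-7)) = 610*(-3*(-3/2)*(-7)) = 610*((9/2)*(-7)) = 610*(-63/2) = -19215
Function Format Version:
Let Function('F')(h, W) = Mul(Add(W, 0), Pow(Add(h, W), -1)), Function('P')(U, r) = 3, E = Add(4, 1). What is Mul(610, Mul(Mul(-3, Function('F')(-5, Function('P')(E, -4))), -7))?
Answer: -19215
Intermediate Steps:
E = 5
Function('F')(h, W) = Mul(W, Pow(Add(W, h), -1))
Mul(610, Mul(Mul(-3, Function('F')(-5, Function('P')(E, -4))), -7)) = Mul(610, Mul(Mul(-3, Mul(3, Pow(Add(3, -5), -1))), -7)) = Mul(610, Mul(Mul(-3, Mul(3, Pow(-2, -1))), -7)) = Mul(610, Mul(Mul(-3, Mul(3, Rational(-1, 2))), -7)) = Mul(610, Mul(Mul(-3, Rational(-3, 2)), -7)) = Mul(610, Mul(Rational(9, 2), -7)) = Mul(610, Rational(-63, 2)) = -19215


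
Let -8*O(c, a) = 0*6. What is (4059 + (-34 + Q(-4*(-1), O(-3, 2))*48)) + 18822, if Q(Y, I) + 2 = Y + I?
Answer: 22943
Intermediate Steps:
O(c, a) = 0 (O(c, a) = -0*6 = -⅛*0 = 0)
Q(Y, I) = -2 + I + Y (Q(Y, I) = -2 + (Y + I) = -2 + (I + Y) = -2 + I + Y)
(4059 + (-34 + Q(-4*(-1), O(-3, 2))*48)) + 18822 = (4059 + (-34 + (-2 + 0 - 4*(-1))*48)) + 18822 = (4059 + (-34 + (-2 + 0 + 4)*48)) + 18822 = (4059 + (-34 + 2*48)) + 18822 = (4059 + (-34 + 96)) + 18822 = (4059 + 62) + 18822 = 4121 + 18822 = 22943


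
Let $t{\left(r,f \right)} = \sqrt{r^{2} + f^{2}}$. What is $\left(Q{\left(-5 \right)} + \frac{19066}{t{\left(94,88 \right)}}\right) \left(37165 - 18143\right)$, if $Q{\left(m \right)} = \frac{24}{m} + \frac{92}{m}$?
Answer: $- \frac{2206552}{5} + \frac{181336726 \sqrt{4145}}{4145} \approx 2.3753 \cdot 10^{6}$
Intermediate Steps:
$t{\left(r,f \right)} = \sqrt{f^{2} + r^{2}}$
$Q{\left(m \right)} = \frac{116}{m}$
$\left(Q{\left(-5 \right)} + \frac{19066}{t{\left(94,88 \right)}}\right) \left(37165 - 18143\right) = \left(\frac{116}{-5} + \frac{19066}{\sqrt{88^{2} + 94^{2}}}\right) \left(37165 - 18143\right) = \left(116 \left(- \frac{1}{5}\right) + \frac{19066}{\sqrt{7744 + 8836}}\right) 19022 = \left(- \frac{116}{5} + \frac{19066}{\sqrt{16580}}\right) 19022 = \left(- \frac{116}{5} + \frac{19066}{2 \sqrt{4145}}\right) 19022 = \left(- \frac{116}{5} + 19066 \frac{\sqrt{4145}}{8290}\right) 19022 = \left(- \frac{116}{5} + \frac{9533 \sqrt{4145}}{4145}\right) 19022 = - \frac{2206552}{5} + \frac{181336726 \sqrt{4145}}{4145}$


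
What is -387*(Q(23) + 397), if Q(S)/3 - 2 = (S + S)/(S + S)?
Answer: -157122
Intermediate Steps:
Q(S) = 9 (Q(S) = 6 + 3*((S + S)/(S + S)) = 6 + 3*((2*S)/((2*S))) = 6 + 3*((2*S)*(1/(2*S))) = 6 + 3*1 = 6 + 3 = 9)
-387*(Q(23) + 397) = -387*(9 + 397) = -387*406 = -157122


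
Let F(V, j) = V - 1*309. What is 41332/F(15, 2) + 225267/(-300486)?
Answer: -2080985975/14723814 ≈ -141.33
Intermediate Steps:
F(V, j) = -309 + V (F(V, j) = V - 309 = -309 + V)
41332/F(15, 2) + 225267/(-300486) = 41332/(-309 + 15) + 225267/(-300486) = 41332/(-294) + 225267*(-1/300486) = 41332*(-1/294) - 75089/100162 = -20666/147 - 75089/100162 = -2080985975/14723814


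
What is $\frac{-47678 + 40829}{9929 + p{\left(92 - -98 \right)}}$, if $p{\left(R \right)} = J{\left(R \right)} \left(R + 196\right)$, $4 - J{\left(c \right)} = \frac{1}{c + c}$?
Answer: $- \frac{433770}{726559} \approx -0.59702$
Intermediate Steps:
$J{\left(c \right)} = 4 - \frac{1}{2 c}$ ($J{\left(c \right)} = 4 - \frac{1}{c + c} = 4 - \frac{1}{2 c}$)
$p{\left(R \right)} = \left(4 - \frac{1}{2 R}\right) \left(196 + R\right)$ ($p{\left(R \right)} = \left(4 - \frac{1}{2 R}\right) \left(R + 196\right) = \left(4 - \frac{1}{2 R}\right) \left(196 + R\right)$)
$\frac{-47678 + 40829}{9929 + p{\left(92 - -98 \right)}} = \frac{-47678 + 40829}{9929 + \left(\frac{1567}{2} - \frac{98}{92 - -98} + 4 \left(92 - -98\right)\right)} = - \frac{6849}{9929 + \left(\frac{1567}{2} - \frac{98}{92 + 98} + 4 \left(92 + 98\right)\right)} = - \frac{6849}{9929 + \left(\frac{1567}{2} - \frac{98}{190} + 4 \cdot 190\right)} = - \frac{6849}{9929 + \left(\frac{1567}{2} - \frac{49}{95} + 760\right)} = - \frac{6849}{9929 + \frac{293167}{190}} = - \frac{6849}{\frac{2179677}{190}} = \left(-6849\right) \frac{190}{2179677} = - \frac{433770}{726559}$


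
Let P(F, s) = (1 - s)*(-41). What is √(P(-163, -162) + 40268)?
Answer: √33585 ≈ 183.26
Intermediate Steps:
P(F, s) = -41 + 41*s
√(P(-163, -162) + 40268) = √((-41 + 41*(-162)) + 40268) = √((-41 - 6642) + 40268) = √(-6683 + 40268) = √33585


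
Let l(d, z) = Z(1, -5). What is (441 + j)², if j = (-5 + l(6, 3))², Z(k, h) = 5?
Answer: 194481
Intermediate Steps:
l(d, z) = 5
j = 0 (j = (-5 + 5)² = 0² = 0)
(441 + j)² = (441 + 0)² = 441² = 194481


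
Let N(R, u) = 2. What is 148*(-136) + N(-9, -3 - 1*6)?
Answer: -20126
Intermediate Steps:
148*(-136) + N(-9, -3 - 1*6) = 148*(-136) + 2 = -20128 + 2 = -20126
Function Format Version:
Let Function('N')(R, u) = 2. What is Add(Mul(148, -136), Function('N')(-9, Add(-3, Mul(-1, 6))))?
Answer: -20126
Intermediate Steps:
Add(Mul(148, -136), Function('N')(-9, Add(-3, Mul(-1, 6)))) = Add(Mul(148, -136), 2) = Add(-20128, 2) = -20126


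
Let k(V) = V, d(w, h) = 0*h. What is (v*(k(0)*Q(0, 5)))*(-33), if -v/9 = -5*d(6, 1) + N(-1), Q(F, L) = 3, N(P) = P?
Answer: 0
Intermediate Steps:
d(w, h) = 0
v = 9 (v = -9*(-5*0 - 1) = -9*(0 - 1) = -9*(-1) = 9)
(v*(k(0)*Q(0, 5)))*(-33) = (9*(0*3))*(-33) = (9*0)*(-33) = 0*(-33) = 0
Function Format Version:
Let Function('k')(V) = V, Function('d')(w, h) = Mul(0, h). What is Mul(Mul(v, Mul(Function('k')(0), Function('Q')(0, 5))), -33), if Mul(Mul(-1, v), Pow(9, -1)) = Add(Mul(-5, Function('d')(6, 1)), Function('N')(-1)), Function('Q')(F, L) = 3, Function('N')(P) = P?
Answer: 0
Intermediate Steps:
Function('d')(w, h) = 0
v = 9 (v = Mul(-9, Add(Mul(-5, 0), -1)) = Mul(-9, Add(0, -1)) = Mul(-9, -1) = 9)
Mul(Mul(v, Mul(Function('k')(0), Function('Q')(0, 5))), -33) = Mul(Mul(9, Mul(0, 3)), -33) = Mul(Mul(9, 0), -33) = Mul(0, -33) = 0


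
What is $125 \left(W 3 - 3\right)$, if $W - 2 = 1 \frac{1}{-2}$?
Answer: $\frac{375}{2} \approx 187.5$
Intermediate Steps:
$W = \frac{3}{2}$ ($W = 2 + 1 \frac{1}{-2} = 2 + 1 \left(- \frac{1}{2}\right) = 2 - \frac{1}{2} = \frac{3}{2} \approx 1.5$)
$125 \left(W 3 - 3\right) = 125 \left(\frac{3}{2} \cdot 3 - 3\right) = 125 \left(\frac{9}{2} - 3\right) = 125 \cdot \frac{3}{2} = \frac{375}{2}$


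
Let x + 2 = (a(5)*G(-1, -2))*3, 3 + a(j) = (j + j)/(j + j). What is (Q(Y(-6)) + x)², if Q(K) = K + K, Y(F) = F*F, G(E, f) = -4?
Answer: 8836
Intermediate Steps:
a(j) = -2 (a(j) = -3 + (j + j)/(j + j) = -3 + (2*j)/((2*j)) = -3 + (2*j)*(1/(2*j)) = -3 + 1 = -2)
Y(F) = F²
Q(K) = 2*K
x = 22 (x = -2 - 2*(-4)*3 = -2 + 8*3 = -2 + 24 = 22)
(Q(Y(-6)) + x)² = (2*(-6)² + 22)² = (2*36 + 22)² = (72 + 22)² = 94² = 8836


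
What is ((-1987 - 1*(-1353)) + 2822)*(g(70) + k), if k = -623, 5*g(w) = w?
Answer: -1332492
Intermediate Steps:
g(w) = w/5
((-1987 - 1*(-1353)) + 2822)*(g(70) + k) = ((-1987 - 1*(-1353)) + 2822)*((1/5)*70 - 623) = ((-1987 + 1353) + 2822)*(14 - 623) = (-634 + 2822)*(-609) = 2188*(-609) = -1332492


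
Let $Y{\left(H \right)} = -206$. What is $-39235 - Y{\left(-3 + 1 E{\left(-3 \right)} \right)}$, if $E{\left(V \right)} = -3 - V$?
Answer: $-39029$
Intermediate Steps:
$-39235 - Y{\left(-3 + 1 E{\left(-3 \right)} \right)} = -39235 - -206 = -39235 + 206 = -39029$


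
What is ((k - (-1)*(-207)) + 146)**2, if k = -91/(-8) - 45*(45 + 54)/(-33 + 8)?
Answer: 26450449/1600 ≈ 16532.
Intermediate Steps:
k = 7583/40 (k = -91*(-1/8) - 45/((-25/99)) = 91/8 - 45/((-25*1/99)) = 91/8 - 45/(-25/99) = 91/8 - 45*(-99/25) = 91/8 + 891/5 = 7583/40 ≈ 189.57)
((k - (-1)*(-207)) + 146)**2 = ((7583/40 - (-1)*(-207)) + 146)**2 = ((7583/40 - 1*207) + 146)**2 = ((7583/40 - 207) + 146)**2 = (-697/40 + 146)**2 = (5143/40)**2 = 26450449/1600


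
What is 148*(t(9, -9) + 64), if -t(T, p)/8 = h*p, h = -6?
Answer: -54464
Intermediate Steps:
t(T, p) = 48*p (t(T, p) = -(-48)*p = 48*p)
148*(t(9, -9) + 64) = 148*(48*(-9) + 64) = 148*(-432 + 64) = 148*(-368) = -54464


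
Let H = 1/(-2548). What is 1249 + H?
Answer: 3182451/2548 ≈ 1249.0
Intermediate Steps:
H = -1/2548 ≈ -0.00039246
1249 + H = 1249 - 1/2548 = 3182451/2548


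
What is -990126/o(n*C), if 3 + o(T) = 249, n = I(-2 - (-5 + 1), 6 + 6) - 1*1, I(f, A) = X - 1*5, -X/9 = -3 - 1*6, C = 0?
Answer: -165021/41 ≈ -4024.9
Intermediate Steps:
X = 81 (X = -9*(-3 - 1*6) = -9*(-3 - 6) = -9*(-9) = 81)
I(f, A) = 76 (I(f, A) = 81 - 1*5 = 81 - 5 = 76)
n = 75 (n = 76 - 1*1 = 76 - 1 = 75)
o(T) = 246 (o(T) = -3 + 249 = 246)
-990126/o(n*C) = -990126/246 = -990126*1/246 = -165021/41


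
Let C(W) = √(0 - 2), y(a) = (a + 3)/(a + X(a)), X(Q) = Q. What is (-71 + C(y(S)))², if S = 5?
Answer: (71 - I*√2)² ≈ 5039.0 - 200.82*I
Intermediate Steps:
y(a) = (3 + a)/(2*a) (y(a) = (a + 3)/(a + a) = (3 + a)/((2*a)) = (3 + a)*(1/(2*a)) = (3 + a)/(2*a))
C(W) = I*√2 (C(W) = √(-2) = I*√2)
(-71 + C(y(S)))² = (-71 + I*√2)²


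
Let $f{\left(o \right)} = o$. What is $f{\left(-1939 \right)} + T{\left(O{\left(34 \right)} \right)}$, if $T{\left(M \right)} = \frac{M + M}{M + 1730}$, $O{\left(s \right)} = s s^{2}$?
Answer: $- \frac{39743159}{20517} \approx -1937.1$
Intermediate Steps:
$O{\left(s \right)} = s^{3}$
$T{\left(M \right)} = \frac{2 M}{1730 + M}$
$f{\left(-1939 \right)} + T{\left(O{\left(34 \right)} \right)} = -1939 + \frac{2 \cdot 34^{3}}{1730 + 34^{3}} = -1939 + 2 \cdot 39304 \frac{1}{1730 + 39304} = -1939 + 2 \cdot 39304 \cdot \frac{1}{41034} = -1939 + \frac{39304}{20517} = - \frac{39743159}{20517}$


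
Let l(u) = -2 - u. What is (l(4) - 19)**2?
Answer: 625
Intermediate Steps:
(l(4) - 19)**2 = ((-2 - 1*4) - 19)**2 = ((-2 - 4) - 19)**2 = (-6 - 19)**2 = (-25)**2 = 625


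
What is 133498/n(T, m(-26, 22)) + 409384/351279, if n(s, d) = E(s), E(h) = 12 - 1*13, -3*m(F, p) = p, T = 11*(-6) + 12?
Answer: -46894634558/351279 ≈ -1.3350e+5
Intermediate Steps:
T = -54 (T = -66 + 12 = -54)
m(F, p) = -p/3
E(h) = -1 (E(h) = 12 - 13 = -1)
n(s, d) = -1
133498/n(T, m(-26, 22)) + 409384/351279 = 133498/(-1) + 409384/351279 = 133498*(-1) + 409384*(1/351279) = -133498 + 409384/351279 = -46894634558/351279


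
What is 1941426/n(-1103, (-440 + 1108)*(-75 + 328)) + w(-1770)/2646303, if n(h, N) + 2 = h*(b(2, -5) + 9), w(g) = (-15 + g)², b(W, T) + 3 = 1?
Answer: -1704331410801/6812466023 ≈ -250.18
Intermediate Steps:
b(W, T) = -2 (b(W, T) = -3 + 1 = -2)
n(h, N) = -2 + 7*h (n(h, N) = -2 + h*(-2 + 9) = -2 + h*7 = -2 + 7*h)
1941426/n(-1103, (-440 + 1108)*(-75 + 328)) + w(-1770)/2646303 = 1941426/(-2 + 7*(-1103)) + (-15 - 1770)²/2646303 = 1941426/(-2 - 7721) + (-1785)²*(1/2646303) = 1941426/(-7723) + 3186225*(1/2646303) = 1941426*(-1/7723) + 1062075/882101 = -1941426/7723 + 1062075/882101 = -1704331410801/6812466023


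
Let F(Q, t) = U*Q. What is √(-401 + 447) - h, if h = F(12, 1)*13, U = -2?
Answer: 312 + √46 ≈ 318.78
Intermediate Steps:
F(Q, t) = -2*Q
h = -312 (h = -2*12*13 = -24*13 = -312)
√(-401 + 447) - h = √(-401 + 447) - 1*(-312) = √46 + 312 = 312 + √46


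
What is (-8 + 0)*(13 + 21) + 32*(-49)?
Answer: -1840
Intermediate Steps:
(-8 + 0)*(13 + 21) + 32*(-49) = -8*34 - 1568 = -272 - 1568 = -1840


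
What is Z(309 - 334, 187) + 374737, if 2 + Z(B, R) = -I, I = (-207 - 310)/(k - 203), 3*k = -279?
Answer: 110921043/296 ≈ 3.7473e+5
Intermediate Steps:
k = -93 (k = (⅓)*(-279) = -93)
I = 517/296 (I = (-207 - 310)/(-93 - 203) = -517/(-296) = -517*(-1/296) = 517/296 ≈ 1.7466)
Z(B, R) = -1109/296 (Z(B, R) = -2 - 1*517/296 = -2 - 517/296 = -1109/296)
Z(309 - 334, 187) + 374737 = -1109/296 + 374737 = 110921043/296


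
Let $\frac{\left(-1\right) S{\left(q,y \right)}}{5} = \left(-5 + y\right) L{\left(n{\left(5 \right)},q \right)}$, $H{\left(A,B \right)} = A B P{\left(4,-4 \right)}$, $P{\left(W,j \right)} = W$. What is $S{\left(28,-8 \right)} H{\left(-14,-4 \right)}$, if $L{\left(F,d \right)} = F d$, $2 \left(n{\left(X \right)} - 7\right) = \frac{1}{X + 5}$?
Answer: $2874144$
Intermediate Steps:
$n{\left(X \right)} = 7 + \frac{1}{2 \left(5 + X\right)}$ ($n{\left(X \right)} = 7 + \frac{1}{2 \left(X + 5\right)} = 7 + \frac{1}{2 \left(5 + X\right)}$)
$H{\left(A,B \right)} = 4 A B$ ($H{\left(A,B \right)} = A B 4 = 4 A B$)
$S{\left(q,y \right)} = - \frac{141 q \left(-5 + y\right)}{4}$ ($S{\left(q,y \right)} = - 5 \left(-5 + y\right) \frac{71 + 14 \cdot 5}{2 \left(5 + 5\right)} q = - 5 \left(-5 + y\right) \frac{71 + 70}{2 \cdot 10} q = - 5 \left(-5 + y\right) \frac{1}{2} \cdot \frac{1}{10} \cdot 141 q = - 5 \left(-5 + y\right) \frac{141 q}{20} = - 5 \frac{141 q \left(-5 + y\right)}{20} = - \frac{141 q \left(-5 + y\right)}{4}$)
$S{\left(28,-8 \right)} H{\left(-14,-4 \right)} = \frac{141}{4} \cdot 28 \left(5 - -8\right) 4 \left(-14\right) \left(-4\right) = \frac{141}{4} \cdot 28 \left(5 + 8\right) 224 = \frac{141}{4} \cdot 28 \cdot 13 \cdot 224 = 12831 \cdot 224 = 2874144$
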